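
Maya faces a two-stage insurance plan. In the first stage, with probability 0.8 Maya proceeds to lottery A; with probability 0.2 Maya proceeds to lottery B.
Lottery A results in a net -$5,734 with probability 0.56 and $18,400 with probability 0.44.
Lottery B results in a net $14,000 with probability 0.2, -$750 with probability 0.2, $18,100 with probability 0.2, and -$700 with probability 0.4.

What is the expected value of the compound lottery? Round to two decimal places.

$5,105.97

EV(A) = 0.56 × (-5734) + 0.44 × 18400 = -3211.04 + 8096 = 4884.96
EV(B) = 0.2 × 14000 + 0.2 × (-750) + 0.2 × 18100 + 0.4 × (-700) = 2800 − 150 + 3620 − 280 = 5990
Overall = 0.8 × 4884.96 + 0.2 × 5990 = 3907.968 + 1198 = 5105.968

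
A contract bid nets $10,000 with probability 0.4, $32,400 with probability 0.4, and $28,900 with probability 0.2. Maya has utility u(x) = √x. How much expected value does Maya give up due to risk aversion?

E[u] = 0.4·√10000 + 0.4·√32400 + 0.2·√28900 = 0.4·100 + 0.4·180 + 0.2·170 = 146
CE = (146)² = 21316
Risk premium = EV − CE = 22740 − 21316 = 1424

$1,424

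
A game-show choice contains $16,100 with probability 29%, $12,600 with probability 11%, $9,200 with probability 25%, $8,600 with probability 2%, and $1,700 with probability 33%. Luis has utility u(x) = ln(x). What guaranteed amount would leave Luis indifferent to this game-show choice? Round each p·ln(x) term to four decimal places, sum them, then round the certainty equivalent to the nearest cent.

E[u] = 0.29·ln(16100) + 0.11·ln(12600) + 0.25·ln(9200) + 0.02·ln(8600) + 0.33·ln(1700) = 2.8091 + 1.0386 + 2.2817 + 0.1812 + 2.4547 = 8.7653
CE = e^8.7653 ≈ 6407.98

$6,407.98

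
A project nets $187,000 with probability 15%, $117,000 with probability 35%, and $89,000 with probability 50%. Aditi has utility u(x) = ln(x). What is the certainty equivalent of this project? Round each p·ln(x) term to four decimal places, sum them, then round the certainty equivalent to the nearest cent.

$109,480.31

E[u] = 0.15·ln(187000) + 0.35·ln(117000) + 0.5·ln(89000) = 1.8208 + 4.0845 + 5.6982 = 11.6035
CE = e^11.6035 ≈ 109480.31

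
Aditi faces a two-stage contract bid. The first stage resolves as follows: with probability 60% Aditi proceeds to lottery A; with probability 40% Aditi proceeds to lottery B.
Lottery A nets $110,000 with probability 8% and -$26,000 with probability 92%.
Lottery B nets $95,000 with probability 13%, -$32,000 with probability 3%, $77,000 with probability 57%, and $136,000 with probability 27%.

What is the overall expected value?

$27,728

EV(A) = 0.08 × 110000 + 0.92 × (-26000) = 8800 − 23920 = -15120
EV(B) = 0.13 × 95000 + 0.03 × (-32000) + 0.57 × 77000 + 0.27 × 136000 = 12350 − 960 + 43890 + 36720 = 92000
Overall = 0.6 × (-15120) + 0.4 × 92000 = -9072 + 36800 = 27728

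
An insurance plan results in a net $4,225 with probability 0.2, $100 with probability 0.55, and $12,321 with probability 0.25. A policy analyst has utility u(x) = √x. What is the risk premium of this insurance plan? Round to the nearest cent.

E[u] = 0.2·√4225 + 0.55·√100 + 0.25·√12321 = 0.2·65 + 0.55·10 + 0.25·111 = 46.25
CE = (46.25)² = 2139.0625
Risk premium = EV − CE = 3980.25 − 2139.0625 = 1841.1875

$1,841.19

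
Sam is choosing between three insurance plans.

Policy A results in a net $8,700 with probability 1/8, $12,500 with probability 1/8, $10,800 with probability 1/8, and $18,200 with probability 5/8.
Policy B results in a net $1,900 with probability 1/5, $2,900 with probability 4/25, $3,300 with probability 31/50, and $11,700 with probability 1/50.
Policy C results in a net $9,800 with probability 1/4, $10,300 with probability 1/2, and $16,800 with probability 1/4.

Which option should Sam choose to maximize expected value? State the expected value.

Policy A ($15,375)

Policy A = 1/8 × 8700 + 1/8 × 12500 + 1/8 × 10800 + 5/8 × 18200 = 1087.5 + 1562.5 + 1350 + 11375 = 15375
Policy B = 1/5 × 1900 + 4/25 × 2900 + 31/50 × 3300 + 1/50 × 11700 = 380 + 464 + 2046 + 234 = 3124
Policy C = 1/4 × 9800 + 1/2 × 10300 + 1/4 × 16800 = 2450 + 5150 + 4200 = 11800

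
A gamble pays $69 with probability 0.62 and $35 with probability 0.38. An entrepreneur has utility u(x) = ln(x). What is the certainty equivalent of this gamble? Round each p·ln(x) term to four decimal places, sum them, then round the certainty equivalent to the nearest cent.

$53.31

E[u] = 0.62·ln(69) + 0.38·ln(35) = 2.6251 + 1.3510 = 3.9761
CE = e^3.9761 ≈ 53.31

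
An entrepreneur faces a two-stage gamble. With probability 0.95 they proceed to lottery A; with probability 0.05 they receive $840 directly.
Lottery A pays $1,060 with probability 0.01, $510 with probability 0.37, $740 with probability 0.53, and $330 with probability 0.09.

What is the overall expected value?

EV(A) = 0.01 × 1060 + 0.37 × 510 + 0.53 × 740 + 0.09 × 330 = 10.6 + 188.7 + 392.2 + 29.7 = 621.2
Branch B: 840 (certain)
Overall = 0.95 × 621.2 + 0.05 × 840 = 590.14 + 42 = 632.14

$632.14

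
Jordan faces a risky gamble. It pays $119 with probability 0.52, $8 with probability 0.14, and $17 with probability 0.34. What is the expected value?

$68.78

EV = 0.52 × 119 + 0.14 × 8 + 0.34 × 17 = 61.88 + 1.12 + 5.78 = 68.78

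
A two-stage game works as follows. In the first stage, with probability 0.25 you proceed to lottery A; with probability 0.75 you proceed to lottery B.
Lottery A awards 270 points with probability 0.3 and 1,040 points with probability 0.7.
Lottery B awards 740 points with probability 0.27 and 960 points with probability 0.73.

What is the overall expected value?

EV(A) = 0.3 × 270 + 0.7 × 1040 = 81 + 728 = 809
EV(B) = 0.27 × 740 + 0.73 × 960 = 199.8 + 700.8 = 900.6
Overall = 0.25 × 809 + 0.75 × 900.6 = 202.25 + 675.45 = 877.7

877.7 points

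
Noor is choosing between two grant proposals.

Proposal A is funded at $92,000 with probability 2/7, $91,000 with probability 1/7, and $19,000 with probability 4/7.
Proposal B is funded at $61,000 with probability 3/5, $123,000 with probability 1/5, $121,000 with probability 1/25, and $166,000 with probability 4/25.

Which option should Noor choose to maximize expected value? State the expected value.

Proposal B ($92,600)

Proposal A = 2/7 × 92000 + 1/7 × 91000 + 4/7 × 19000 = 26285.7143 + 13000 + 10857.1429 = 50142.8571
Proposal B = 3/5 × 61000 + 1/5 × 123000 + 1/25 × 121000 + 4/25 × 166000 = 36600 + 24600 + 4840 + 26560 = 92600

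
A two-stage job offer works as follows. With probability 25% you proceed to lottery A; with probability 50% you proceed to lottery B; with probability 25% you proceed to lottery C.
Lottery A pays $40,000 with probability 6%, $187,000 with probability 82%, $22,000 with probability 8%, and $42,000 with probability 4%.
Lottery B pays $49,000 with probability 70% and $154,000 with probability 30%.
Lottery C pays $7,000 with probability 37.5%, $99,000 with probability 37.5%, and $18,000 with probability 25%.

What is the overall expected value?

$91,107.50

EV(A) = 0.06 × 40000 + 0.82 × 187000 + 0.08 × 22000 + 0.04 × 42000 = 2400 + 153340 + 1760 + 1680 = 159180
EV(B) = 0.7 × 49000 + 0.3 × 154000 = 34300 + 46200 = 80500
EV(C) = 0.375 × 7000 + 0.375 × 99000 + 0.25 × 18000 = 2625 + 37125 + 4500 = 44250
Overall = 0.25 × 159180 + 0.5 × 80500 + 0.25 × 44250 = 39795 + 40250 + 11062.5 = 91107.5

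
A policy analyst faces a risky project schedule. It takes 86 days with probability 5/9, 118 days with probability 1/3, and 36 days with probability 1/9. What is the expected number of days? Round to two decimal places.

EV = 5/9 × 86 + 1/3 × 118 + 1/9 × 36 = 47.7778 + 39.3333 + 4 = 91.1111

91.11 days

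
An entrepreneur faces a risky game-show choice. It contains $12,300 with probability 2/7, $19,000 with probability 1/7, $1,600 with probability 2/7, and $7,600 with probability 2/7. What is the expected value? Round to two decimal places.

$8,857.14

EV = 2/7 × 12300 + 1/7 × 19000 + 2/7 × 1600 + 2/7 × 7600 = 3514.2857 + 2714.2857 + 457.1429 + 2171.4286 = 8857.1429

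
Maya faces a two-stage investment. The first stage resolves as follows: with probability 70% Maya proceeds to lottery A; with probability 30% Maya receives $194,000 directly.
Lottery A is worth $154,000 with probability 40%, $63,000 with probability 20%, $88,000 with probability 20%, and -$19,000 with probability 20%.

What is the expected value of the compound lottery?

EV(A) = 0.4 × 154000 + 0.2 × 63000 + 0.2 × 88000 + 0.2 × (-19000) = 61600 + 12600 + 17600 − 3800 = 88000
Branch B: 194000 (certain)
Overall = 0.7 × 88000 + 0.3 × 194000 = 61600 + 58200 = 119800

$119,800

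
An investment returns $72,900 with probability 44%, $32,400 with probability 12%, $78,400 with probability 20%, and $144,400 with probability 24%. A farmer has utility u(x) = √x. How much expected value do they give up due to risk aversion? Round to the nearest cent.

$3,586.24

E[u] = 0.44·√72900 + 0.12·√32400 + 0.2·√78400 + 0.24·√144400 = 0.44·270 + 0.12·180 + 0.2·280 + 0.24·380 = 287.6
CE = (287.6)² = 82713.76
Risk premium = EV − CE = 86300 − 82713.76 = 3586.24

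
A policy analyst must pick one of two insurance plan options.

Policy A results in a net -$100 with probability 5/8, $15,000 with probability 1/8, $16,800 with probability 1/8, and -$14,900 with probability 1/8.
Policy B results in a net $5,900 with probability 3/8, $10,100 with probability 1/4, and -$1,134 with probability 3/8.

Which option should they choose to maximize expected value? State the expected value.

Policy A = 5/8 × (-100) + 1/8 × 15000 + 1/8 × 16800 + 1/8 × (-14900) = -62.5 + 1875 + 2100 − 1862.5 = 2050
Policy B = 3/8 × 5900 + 1/4 × 10100 + 3/8 × (-1134) = 2212.5 + 2525 − 425.25 = 4312.25

Policy B ($4,312.25)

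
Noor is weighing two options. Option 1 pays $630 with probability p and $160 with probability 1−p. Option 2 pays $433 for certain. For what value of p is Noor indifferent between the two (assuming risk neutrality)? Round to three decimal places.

p = 0.581

p·630 + (1−p)·160 = 433
470p + 160 = 433
p = (433 − 160) / 470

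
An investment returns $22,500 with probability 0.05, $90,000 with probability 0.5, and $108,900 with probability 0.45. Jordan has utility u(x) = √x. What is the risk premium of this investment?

$1,494

E[u] = 0.05·√22500 + 0.5·√90000 + 0.45·√108900 = 0.05·150 + 0.5·300 + 0.45·330 = 306
CE = (306)² = 93636
Risk premium = EV − CE = 95130 − 93636 = 1494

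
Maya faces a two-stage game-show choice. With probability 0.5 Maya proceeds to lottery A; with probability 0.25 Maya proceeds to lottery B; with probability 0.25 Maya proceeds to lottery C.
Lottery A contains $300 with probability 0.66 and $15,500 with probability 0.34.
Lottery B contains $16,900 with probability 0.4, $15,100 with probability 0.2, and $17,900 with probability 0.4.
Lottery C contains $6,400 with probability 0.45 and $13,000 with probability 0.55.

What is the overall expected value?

EV(A) = 0.66 × 300 + 0.34 × 15500 = 198 + 5270 = 5468
EV(B) = 0.4 × 16900 + 0.2 × 15100 + 0.4 × 17900 = 6760 + 3020 + 7160 = 16940
EV(C) = 0.45 × 6400 + 0.55 × 13000 = 2880 + 7150 = 10030
Overall = 0.5 × 5468 + 0.25 × 16940 + 0.25 × 10030 = 2734 + 4235 + 2507.5 = 9476.5

$9,476.50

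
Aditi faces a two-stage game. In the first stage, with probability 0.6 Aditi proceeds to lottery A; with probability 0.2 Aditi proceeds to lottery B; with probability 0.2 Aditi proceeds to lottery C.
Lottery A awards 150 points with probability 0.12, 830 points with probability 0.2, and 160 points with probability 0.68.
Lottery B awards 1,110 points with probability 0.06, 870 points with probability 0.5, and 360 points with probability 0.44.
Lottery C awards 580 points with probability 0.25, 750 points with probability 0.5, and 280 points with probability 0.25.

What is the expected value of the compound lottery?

EV(A) = 0.12 × 150 + 0.2 × 830 + 0.68 × 160 = 18 + 166 + 108.8 = 292.8
EV(B) = 0.06 × 1110 + 0.5 × 870 + 0.44 × 360 = 66.6 + 435 + 158.4 = 660
EV(C) = 0.25 × 580 + 0.5 × 750 + 0.25 × 280 = 145 + 375 + 70 = 590
Overall = 0.6 × 292.8 + 0.2 × 660 + 0.2 × 590 = 175.68 + 132 + 118 = 425.68

425.68 points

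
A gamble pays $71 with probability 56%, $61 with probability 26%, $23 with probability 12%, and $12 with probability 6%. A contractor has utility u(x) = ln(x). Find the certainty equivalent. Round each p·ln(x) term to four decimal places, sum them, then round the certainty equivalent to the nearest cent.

$53.59

E[u] = 0.56·ln(71) + 0.26·ln(61) + 0.12·ln(23) + 0.06·ln(12) = 2.3871 + 1.0688 + 0.3763 + 0.1491 = 3.9813
CE = e^3.9813 ≈ 53.59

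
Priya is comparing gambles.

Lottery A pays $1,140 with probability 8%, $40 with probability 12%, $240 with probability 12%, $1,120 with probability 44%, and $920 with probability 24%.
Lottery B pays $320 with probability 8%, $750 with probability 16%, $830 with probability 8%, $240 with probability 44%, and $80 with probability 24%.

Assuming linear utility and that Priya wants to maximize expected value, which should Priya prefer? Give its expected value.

Lottery A = 0.08 × 1140 + 0.12 × 40 + 0.12 × 240 + 0.44 × 1120 + 0.24 × 920 = 91.2 + 4.8 + 28.8 + 492.8 + 220.8 = 838.4
Lottery B = 0.08 × 320 + 0.16 × 750 + 0.08 × 830 + 0.44 × 240 + 0.24 × 80 = 25.6 + 120 + 66.4 + 105.6 + 19.2 = 336.8

Lottery A ($838.40)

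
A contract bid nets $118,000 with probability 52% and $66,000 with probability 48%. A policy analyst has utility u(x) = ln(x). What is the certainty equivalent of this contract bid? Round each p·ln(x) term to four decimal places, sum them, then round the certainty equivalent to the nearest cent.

$89,286.00

E[u] = 0.52·ln(118000) + 0.48·ln(66000) = 6.0728 + 5.3268 = 11.3996
CE = e^11.3996 ≈ 89286.00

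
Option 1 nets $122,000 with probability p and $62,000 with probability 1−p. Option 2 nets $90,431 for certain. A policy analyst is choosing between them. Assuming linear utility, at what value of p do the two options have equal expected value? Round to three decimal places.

p·122000 + (1−p)·62000 = 90431
60000p + 62000 = 90431
p = (90431 − 62000) / 60000

p = 0.474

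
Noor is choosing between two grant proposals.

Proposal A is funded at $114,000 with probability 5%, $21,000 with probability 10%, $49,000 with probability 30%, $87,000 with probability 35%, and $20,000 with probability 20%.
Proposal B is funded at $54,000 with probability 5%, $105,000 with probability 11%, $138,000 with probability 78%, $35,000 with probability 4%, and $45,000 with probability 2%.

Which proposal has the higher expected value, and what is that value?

Proposal A = 0.05 × 114000 + 0.1 × 21000 + 0.3 × 49000 + 0.35 × 87000 + 0.2 × 20000 = 5700 + 2100 + 14700 + 30450 + 4000 = 56950
Proposal B = 0.05 × 54000 + 0.11 × 105000 + 0.78 × 138000 + 0.04 × 35000 + 0.02 × 45000 = 2700 + 11550 + 107640 + 1400 + 900 = 124190

Proposal B ($124,190)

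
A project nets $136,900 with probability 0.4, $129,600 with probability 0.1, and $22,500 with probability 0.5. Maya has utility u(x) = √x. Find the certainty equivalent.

$67,081

E[u] = 0.4·√136900 + 0.1·√129600 + 0.5·√22500 = 0.4·370 + 0.1·360 + 0.5·150 = 259
CE = (259)² = 67081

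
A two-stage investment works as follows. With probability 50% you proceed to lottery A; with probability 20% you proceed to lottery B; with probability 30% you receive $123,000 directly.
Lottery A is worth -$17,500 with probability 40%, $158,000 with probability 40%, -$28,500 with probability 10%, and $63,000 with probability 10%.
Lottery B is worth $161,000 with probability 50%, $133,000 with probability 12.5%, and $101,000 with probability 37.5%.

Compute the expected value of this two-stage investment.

$93,725

EV(A) = 0.4 × (-17500) + 0.4 × 158000 + 0.1 × (-28500) + 0.1 × 63000 = -7000 + 63200 − 2850 + 6300 = 59650
EV(B) = 0.5 × 161000 + 0.125 × 133000 + 0.375 × 101000 = 80500 + 16625 + 37875 = 135000
Branch C: 123000 (certain)
Overall = 0.5 × 59650 + 0.2 × 135000 + 0.3 × 123000 = 29825 + 27000 + 36900 = 93725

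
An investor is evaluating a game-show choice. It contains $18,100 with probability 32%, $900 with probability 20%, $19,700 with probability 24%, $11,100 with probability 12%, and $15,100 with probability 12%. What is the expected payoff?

$13,844

EV = 0.32 × 18100 + 0.2 × 900 + 0.24 × 19700 + 0.12 × 11100 + 0.12 × 15100 = 5792 + 180 + 4728 + 1332 + 1812 = 13844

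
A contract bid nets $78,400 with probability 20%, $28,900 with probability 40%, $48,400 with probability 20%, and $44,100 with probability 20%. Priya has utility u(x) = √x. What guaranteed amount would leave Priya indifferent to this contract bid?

E[u] = 0.2·√78400 + 0.4·√28900 + 0.2·√48400 + 0.2·√44100 = 0.2·280 + 0.4·170 + 0.2·220 + 0.2·210 = 210
CE = (210)² = 44100

$44,100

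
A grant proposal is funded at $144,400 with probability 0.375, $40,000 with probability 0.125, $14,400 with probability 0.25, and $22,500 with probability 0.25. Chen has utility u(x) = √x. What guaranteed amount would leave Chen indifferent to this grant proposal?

E[u] = 0.375·√144400 + 0.125·√40000 + 0.25·√14400 + 0.25·√22500 = 0.375·380 + 0.125·200 + 0.25·120 + 0.25·150 = 235
CE = (235)² = 55225

$55,225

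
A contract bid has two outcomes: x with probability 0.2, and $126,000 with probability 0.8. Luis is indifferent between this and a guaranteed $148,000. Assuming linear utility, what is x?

x = $236,000

0.2·x + 0.8·126000 = 148000
0.2·x = 148000 − 100800 = 47200
x = 47200 / 0.2 = 236000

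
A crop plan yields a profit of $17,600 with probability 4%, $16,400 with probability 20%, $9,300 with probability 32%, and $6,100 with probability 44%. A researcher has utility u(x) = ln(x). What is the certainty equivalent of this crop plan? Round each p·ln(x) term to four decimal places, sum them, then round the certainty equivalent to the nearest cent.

$8,876.83

E[u] = 0.04·ln(17600) + 0.2·ln(16400) + 0.32·ln(9300) + 0.44·ln(6100) = 0.3910 + 1.9410 + 2.9241 + 3.8351 = 9.0912
CE = e^9.0912 ≈ 8876.83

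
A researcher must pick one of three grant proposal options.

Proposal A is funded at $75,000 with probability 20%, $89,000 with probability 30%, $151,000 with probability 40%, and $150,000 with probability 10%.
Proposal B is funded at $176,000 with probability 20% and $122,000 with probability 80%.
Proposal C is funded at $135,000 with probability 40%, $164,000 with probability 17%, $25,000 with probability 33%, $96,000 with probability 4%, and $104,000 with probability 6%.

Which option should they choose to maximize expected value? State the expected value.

Proposal B ($132,800)

Proposal A = 0.2 × 75000 + 0.3 × 89000 + 0.4 × 151000 + 0.1 × 150000 = 15000 + 26700 + 60400 + 15000 = 117100
Proposal B = 0.2 × 176000 + 0.8 × 122000 = 35200 + 97600 = 132800
Proposal C = 0.4 × 135000 + 0.17 × 164000 + 0.33 × 25000 + 0.04 × 96000 + 0.06 × 104000 = 54000 + 27880 + 8250 + 3840 + 6240 = 100210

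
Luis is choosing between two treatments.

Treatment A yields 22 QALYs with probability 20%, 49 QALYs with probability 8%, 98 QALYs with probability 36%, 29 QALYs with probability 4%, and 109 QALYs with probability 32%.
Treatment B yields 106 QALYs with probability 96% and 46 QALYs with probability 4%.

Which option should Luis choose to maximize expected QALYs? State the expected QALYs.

Treatment A = 0.2 × 22 + 0.08 × 49 + 0.36 × 98 + 0.04 × 29 + 0.32 × 109 = 4.4 + 3.92 + 35.28 + 1.16 + 34.88 = 79.64
Treatment B = 0.96 × 106 + 0.04 × 46 = 101.76 + 1.84 = 103.6

Treatment B (103.6 QALYs)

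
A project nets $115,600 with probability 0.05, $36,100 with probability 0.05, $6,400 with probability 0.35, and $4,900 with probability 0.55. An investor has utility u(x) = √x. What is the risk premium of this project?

$3,871

E[u] = 0.05·√115600 + 0.05·√36100 + 0.35·√6400 + 0.55·√4900 = 0.05·340 + 0.05·190 + 0.35·80 + 0.55·70 = 93
CE = (93)² = 8649
Risk premium = EV − CE = 12520 − 8649 = 3871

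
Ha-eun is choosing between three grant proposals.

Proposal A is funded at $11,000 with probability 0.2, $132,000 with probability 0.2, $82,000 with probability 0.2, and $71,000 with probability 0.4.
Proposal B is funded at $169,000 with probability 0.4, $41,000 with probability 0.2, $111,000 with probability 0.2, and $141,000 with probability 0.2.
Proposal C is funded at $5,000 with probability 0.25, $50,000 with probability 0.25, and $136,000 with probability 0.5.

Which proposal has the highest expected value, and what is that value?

Proposal A = 0.2 × 11000 + 0.2 × 132000 + 0.2 × 82000 + 0.4 × 71000 = 2200 + 26400 + 16400 + 28400 = 73400
Proposal B = 0.4 × 169000 + 0.2 × 41000 + 0.2 × 111000 + 0.2 × 141000 = 67600 + 8200 + 22200 + 28200 = 126200
Proposal C = 0.25 × 5000 + 0.25 × 50000 + 0.5 × 136000 = 1250 + 12500 + 68000 = 81750

Proposal B ($126,200)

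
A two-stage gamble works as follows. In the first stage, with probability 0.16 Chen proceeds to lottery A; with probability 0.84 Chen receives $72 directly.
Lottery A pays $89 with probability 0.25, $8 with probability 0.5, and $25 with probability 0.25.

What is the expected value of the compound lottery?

EV(A) = 0.25 × 89 + 0.5 × 8 + 0.25 × 25 = 22.25 + 4 + 6.25 = 32.5
Branch B: 72 (certain)
Overall = 0.16 × 32.5 + 0.84 × 72 = 5.2 + 60.48 = 65.68

$65.68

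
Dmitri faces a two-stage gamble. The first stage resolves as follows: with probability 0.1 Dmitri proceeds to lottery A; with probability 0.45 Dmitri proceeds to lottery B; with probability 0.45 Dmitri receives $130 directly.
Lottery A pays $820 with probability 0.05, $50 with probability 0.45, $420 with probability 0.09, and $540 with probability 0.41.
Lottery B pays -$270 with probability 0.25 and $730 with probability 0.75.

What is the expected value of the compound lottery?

$306.77

EV(A) = 0.05 × 820 + 0.45 × 50 + 0.09 × 420 + 0.41 × 540 = 41 + 22.5 + 37.8 + 221.4 = 322.7
EV(B) = 0.25 × (-270) + 0.75 × 730 = -67.5 + 547.5 = 480
Branch C: 130 (certain)
Overall = 0.1 × 322.7 + 0.45 × 480 + 0.45 × 130 = 32.27 + 216 + 58.5 = 306.77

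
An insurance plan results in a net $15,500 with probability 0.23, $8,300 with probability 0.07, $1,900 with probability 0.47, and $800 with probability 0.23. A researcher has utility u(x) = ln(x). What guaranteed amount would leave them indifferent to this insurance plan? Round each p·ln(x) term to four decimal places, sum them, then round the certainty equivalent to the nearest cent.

$2,798.11

E[u] = 0.23·ln(15500) + 0.07·ln(8300) + 0.47·ln(1900) + 0.23·ln(800) = 2.2192 + 0.6317 + 3.5483 + 1.5375 = 7.9367
CE = e^7.9367 ≈ 2798.11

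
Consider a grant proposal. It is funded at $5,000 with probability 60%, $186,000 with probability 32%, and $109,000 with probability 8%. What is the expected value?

$71,240

EV = 0.6 × 5000 + 0.32 × 186000 + 0.08 × 109000 = 3000 + 59520 + 8720 = 71240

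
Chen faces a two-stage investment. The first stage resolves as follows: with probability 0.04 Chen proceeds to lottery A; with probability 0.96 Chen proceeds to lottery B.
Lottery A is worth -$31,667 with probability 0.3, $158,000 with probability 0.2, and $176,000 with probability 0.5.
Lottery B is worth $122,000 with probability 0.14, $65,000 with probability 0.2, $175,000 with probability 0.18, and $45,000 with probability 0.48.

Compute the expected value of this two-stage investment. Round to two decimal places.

$84,256.80

EV(A) = 0.3 × (-31667) + 0.2 × 158000 + 0.5 × 176000 = -9500.1 + 31600 + 88000 = 110099.9
EV(B) = 0.14 × 122000 + 0.2 × 65000 + 0.18 × 175000 + 0.48 × 45000 = 17080 + 13000 + 31500 + 21600 = 83180
Overall = 0.04 × 110099.9 + 0.96 × 83180 = 4403.996 + 79852.8 = 84256.796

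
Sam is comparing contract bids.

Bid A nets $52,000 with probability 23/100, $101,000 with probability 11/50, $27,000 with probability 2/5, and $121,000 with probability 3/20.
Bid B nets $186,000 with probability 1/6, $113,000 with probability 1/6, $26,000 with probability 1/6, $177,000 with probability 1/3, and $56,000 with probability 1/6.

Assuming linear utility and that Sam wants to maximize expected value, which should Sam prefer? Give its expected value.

Bid A = 23/100 × 52000 + 11/50 × 101000 + 2/5 × 27000 + 3/20 × 121000 = 11960 + 22220 + 10800 + 18150 = 63130
Bid B = 1/6 × 186000 + 1/6 × 113000 + 1/6 × 26000 + 1/3 × 177000 + 1/6 × 56000 = 31000 + 18833.3333 + 4333.3333 + 59000 + 9333.3333 = 122500

Bid B ($122,500)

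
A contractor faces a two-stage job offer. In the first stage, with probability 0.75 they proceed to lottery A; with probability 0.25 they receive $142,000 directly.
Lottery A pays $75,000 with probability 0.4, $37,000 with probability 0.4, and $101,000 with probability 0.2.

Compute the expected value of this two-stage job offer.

EV(A) = 0.4 × 75000 + 0.4 × 37000 + 0.2 × 101000 = 30000 + 14800 + 20200 = 65000
Branch B: 142000 (certain)
Overall = 0.75 × 65000 + 0.25 × 142000 = 48750 + 35500 = 84250

$84,250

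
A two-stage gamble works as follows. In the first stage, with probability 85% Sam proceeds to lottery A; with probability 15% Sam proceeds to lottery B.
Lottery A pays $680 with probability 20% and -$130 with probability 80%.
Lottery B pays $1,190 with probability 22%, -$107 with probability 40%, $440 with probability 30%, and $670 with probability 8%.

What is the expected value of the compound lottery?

EV(A) = 0.2 × 680 + 0.8 × (-130) = 136 − 104 = 32
EV(B) = 0.22 × 1190 + 0.4 × (-107) + 0.3 × 440 + 0.08 × 670 = 261.8 − 42.8 + 132 + 53.6 = 404.6
Overall = 0.85 × 32 + 0.15 × 404.6 = 27.2 + 60.69 = 87.89

$87.89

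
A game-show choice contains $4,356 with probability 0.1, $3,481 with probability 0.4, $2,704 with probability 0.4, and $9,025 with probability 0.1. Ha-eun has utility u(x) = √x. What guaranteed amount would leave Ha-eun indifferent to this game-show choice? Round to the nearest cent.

$3,660.25

E[u] = 0.1·√4356 + 0.4·√3481 + 0.4·√2704 + 0.1·√9025 = 0.1·66 + 0.4·59 + 0.4·52 + 0.1·95 = 60.5
CE = (60.5)² = 3660.25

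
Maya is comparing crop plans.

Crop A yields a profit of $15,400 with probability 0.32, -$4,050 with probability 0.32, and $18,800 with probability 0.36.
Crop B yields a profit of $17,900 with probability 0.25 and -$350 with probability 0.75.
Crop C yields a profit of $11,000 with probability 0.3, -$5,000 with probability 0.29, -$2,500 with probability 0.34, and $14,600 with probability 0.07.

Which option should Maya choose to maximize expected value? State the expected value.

Crop A = 0.32 × 15400 + 0.32 × (-4050) + 0.36 × 18800 = 4928 − 1296 + 6768 = 10400
Crop B = 0.25 × 17900 + 0.75 × (-350) = 4475 − 262.5 = 4212.5
Crop C = 0.3 × 11000 + 0.29 × (-5000) + 0.34 × (-2500) + 0.07 × 14600 = 3300 − 1450 − 850 + 1022 = 2022

Crop A ($10,400)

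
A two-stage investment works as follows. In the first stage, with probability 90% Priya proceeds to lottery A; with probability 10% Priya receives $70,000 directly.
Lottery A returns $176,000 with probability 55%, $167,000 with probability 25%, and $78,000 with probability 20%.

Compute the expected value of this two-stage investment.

$145,735

EV(A) = 0.55 × 176000 + 0.25 × 167000 + 0.2 × 78000 = 96800 + 41750 + 15600 = 154150
Branch B: 70000 (certain)
Overall = 0.9 × 154150 + 0.1 × 70000 = 138735 + 7000 = 145735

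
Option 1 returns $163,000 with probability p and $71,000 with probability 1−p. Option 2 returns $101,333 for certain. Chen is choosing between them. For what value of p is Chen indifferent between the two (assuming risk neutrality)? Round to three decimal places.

p = 0.330

p·163000 + (1−p)·71000 = 101333
92000p + 71000 = 101333
p = (101333 − 71000) / 92000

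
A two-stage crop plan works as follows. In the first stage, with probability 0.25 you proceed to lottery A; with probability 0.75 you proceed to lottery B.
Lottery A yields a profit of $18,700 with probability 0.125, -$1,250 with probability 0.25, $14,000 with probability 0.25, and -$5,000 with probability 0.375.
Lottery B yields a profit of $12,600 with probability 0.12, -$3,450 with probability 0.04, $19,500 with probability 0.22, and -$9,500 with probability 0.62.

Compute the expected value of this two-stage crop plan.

EV(A) = 0.125 × 18700 + 0.25 × (-1250) + 0.25 × 14000 + 0.375 × (-5000) = 2337.5 − 312.5 + 3500 − 1875 = 3650
EV(B) = 0.12 × 12600 + 0.04 × (-3450) + 0.22 × 19500 + 0.62 × (-9500) = 1512 − 138 + 4290 − 5890 = -226
Overall = 0.25 × 3650 + 0.75 × (-226) = 912.5 − 169.5 = 743

$743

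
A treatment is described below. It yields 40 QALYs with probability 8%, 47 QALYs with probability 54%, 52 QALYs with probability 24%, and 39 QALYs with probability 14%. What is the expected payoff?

EV = 0.08 × 40 + 0.54 × 47 + 0.24 × 52 + 0.14 × 39 = 3.2 + 25.38 + 12.48 + 5.46 = 46.52

46.52 QALYs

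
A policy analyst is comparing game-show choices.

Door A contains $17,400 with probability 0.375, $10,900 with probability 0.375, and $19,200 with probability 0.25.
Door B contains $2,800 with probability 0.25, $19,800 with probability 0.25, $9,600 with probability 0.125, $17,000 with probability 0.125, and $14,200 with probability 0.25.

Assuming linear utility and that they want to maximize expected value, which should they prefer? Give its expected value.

Door A ($15,412.50)

Door A = 0.375 × 17400 + 0.375 × 10900 + 0.25 × 19200 = 6525 + 4087.5 + 4800 = 15412.5
Door B = 0.25 × 2800 + 0.25 × 19800 + 0.125 × 9600 + 0.125 × 17000 + 0.25 × 14200 = 700 + 4950 + 1200 + 2125 + 3550 = 12525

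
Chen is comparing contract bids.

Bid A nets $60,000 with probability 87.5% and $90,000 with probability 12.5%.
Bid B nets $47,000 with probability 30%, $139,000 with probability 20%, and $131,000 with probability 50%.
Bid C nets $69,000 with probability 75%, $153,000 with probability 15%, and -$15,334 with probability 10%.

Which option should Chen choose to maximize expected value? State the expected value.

Bid A = 0.875 × 60000 + 0.125 × 90000 = 52500 + 11250 = 63750
Bid B = 0.3 × 47000 + 0.2 × 139000 + 0.5 × 131000 = 14100 + 27800 + 65500 = 107400
Bid C = 0.75 × 69000 + 0.15 × 153000 + 0.1 × (-15334) = 51750 + 22950 − 1533.4 = 73166.6

Bid B ($107,400)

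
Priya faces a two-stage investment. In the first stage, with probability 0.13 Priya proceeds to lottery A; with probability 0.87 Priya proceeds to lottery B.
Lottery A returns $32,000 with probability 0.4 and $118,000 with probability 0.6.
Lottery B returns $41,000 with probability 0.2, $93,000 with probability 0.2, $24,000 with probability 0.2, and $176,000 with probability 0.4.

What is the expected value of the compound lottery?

$99,608

EV(A) = 0.4 × 32000 + 0.6 × 118000 = 12800 + 70800 = 83600
EV(B) = 0.2 × 41000 + 0.2 × 93000 + 0.2 × 24000 + 0.4 × 176000 = 8200 + 18600 + 4800 + 70400 = 102000
Overall = 0.13 × 83600 + 0.87 × 102000 = 10868 + 88740 = 99608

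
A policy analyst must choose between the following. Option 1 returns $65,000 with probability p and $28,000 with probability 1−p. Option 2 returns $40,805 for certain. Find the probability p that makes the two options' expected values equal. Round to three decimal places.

p·65000 + (1−p)·28000 = 40805
37000p + 28000 = 40805
p = (40805 − 28000) / 37000

p = 0.346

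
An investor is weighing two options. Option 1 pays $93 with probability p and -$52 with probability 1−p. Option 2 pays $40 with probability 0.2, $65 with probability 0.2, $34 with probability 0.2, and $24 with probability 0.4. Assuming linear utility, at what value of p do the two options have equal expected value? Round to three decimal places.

EV(Option 2) = 0.2 × 40 + 0.2 × 65 + 0.2 × 34 + 0.4 × 24 = 8 + 13 + 6.8 + 9.6 = 37.4
p·93 + (1−p)·(-52) = 37.4
145p − 52 = 37.4
p = (37.4 + 52) / 145

p = 0.617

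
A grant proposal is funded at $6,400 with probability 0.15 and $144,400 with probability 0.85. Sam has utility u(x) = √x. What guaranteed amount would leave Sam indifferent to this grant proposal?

E[u] = 0.15·√6400 + 0.85·√144400 = 0.15·80 + 0.85·380 = 335
CE = (335)² = 112225

$112,225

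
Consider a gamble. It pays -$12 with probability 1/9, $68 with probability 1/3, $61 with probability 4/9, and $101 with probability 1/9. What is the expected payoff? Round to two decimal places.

$59.67

EV = 1/9 × (-12) + 1/3 × 68 + 4/9 × 61 + 1/9 × 101 = -1.3333 + 22.6667 + 27.1111 + 11.2222 = 59.6667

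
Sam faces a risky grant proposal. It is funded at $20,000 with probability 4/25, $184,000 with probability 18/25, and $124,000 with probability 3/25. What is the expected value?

EV = 4/25 × 20000 + 18/25 × 184000 + 3/25 × 124000 = 3200 + 132480 + 14880 = 150560

$150,560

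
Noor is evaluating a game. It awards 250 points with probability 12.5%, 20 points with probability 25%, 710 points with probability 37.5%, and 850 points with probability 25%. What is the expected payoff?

EV = 0.125 × 250 + 0.25 × 20 + 0.375 × 710 + 0.25 × 850 = 31.25 + 5 + 266.25 + 212.5 = 515

515 points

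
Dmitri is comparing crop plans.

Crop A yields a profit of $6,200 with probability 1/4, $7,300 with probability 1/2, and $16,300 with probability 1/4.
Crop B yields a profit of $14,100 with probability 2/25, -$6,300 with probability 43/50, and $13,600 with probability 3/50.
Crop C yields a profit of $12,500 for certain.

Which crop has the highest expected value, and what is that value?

Crop C ($12,500)

Crop A = 1/4 × 6200 + 1/2 × 7300 + 1/4 × 16300 = 1550 + 3650 + 4075 = 9275
Crop B = 2/25 × 14100 + 43/50 × (-6300) + 3/50 × 13600 = 1128 − 5418 + 816 = -3474
Crop C: 12500 (certain)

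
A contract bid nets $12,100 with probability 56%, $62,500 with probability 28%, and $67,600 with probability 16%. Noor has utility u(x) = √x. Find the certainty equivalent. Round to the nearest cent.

$29,998.24

E[u] = 0.56·√12100 + 0.28·√62500 + 0.16·√67600 = 0.56·110 + 0.28·250 + 0.16·260 = 173.2
CE = (173.2)² = 29998.24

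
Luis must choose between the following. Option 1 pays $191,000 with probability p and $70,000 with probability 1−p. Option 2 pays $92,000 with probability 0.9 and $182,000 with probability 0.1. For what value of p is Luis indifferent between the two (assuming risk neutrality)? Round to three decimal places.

EV(Option 2) = 0.9 × 92000 + 0.1 × 182000 = 82800 + 18200 = 101000
p·191000 + (1−p)·70000 = 101000
121000p + 70000 = 101000
p = (101000 − 70000) / 121000

p = 0.256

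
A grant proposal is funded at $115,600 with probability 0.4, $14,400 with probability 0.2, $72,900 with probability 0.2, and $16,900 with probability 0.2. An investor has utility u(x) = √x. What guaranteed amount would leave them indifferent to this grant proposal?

$57,600

E[u] = 0.4·√115600 + 0.2·√14400 + 0.2·√72900 + 0.2·√16900 = 0.4·340 + 0.2·120 + 0.2·270 + 0.2·130 = 240
CE = (240)² = 57600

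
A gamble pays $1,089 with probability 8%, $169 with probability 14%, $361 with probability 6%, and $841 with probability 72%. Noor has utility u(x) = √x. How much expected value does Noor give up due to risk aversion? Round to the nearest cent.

$36.77

E[u] = 0.08·√1089 + 0.14·√169 + 0.06·√361 + 0.72·√841 = 0.08·33 + 0.14·13 + 0.06·19 + 0.72·29 = 26.48
CE = (26.48)² = 701.1904
Risk premium = EV − CE = 737.96 − 701.1904 = 36.7696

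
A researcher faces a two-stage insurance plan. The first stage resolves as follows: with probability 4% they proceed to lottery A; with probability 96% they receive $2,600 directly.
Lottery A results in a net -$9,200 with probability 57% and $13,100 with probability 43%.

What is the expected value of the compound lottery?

EV(A) = 0.57 × (-9200) + 0.43 × 13100 = -5244 + 5633 = 389
Branch B: 2600 (certain)
Overall = 0.04 × 389 + 0.96 × 2600 = 15.56 + 2496 = 2511.56

$2,511.56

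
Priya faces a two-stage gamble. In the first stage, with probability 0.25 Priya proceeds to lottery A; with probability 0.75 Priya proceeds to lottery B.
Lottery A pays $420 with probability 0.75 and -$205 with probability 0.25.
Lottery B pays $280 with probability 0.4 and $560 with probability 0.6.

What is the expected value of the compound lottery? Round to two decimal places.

EV(A) = 0.75 × 420 + 0.25 × (-205) = 315 − 51.25 = 263.75
EV(B) = 0.4 × 280 + 0.6 × 560 = 112 + 336 = 448
Overall = 0.25 × 263.75 + 0.75 × 448 = 65.9375 + 336 = 401.9375

$401.94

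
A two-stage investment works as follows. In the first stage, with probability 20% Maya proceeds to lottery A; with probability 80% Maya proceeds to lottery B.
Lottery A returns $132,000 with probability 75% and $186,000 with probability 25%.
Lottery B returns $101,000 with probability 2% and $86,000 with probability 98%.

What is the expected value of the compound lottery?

$98,140

EV(A) = 0.75 × 132000 + 0.25 × 186000 = 99000 + 46500 = 145500
EV(B) = 0.02 × 101000 + 0.98 × 86000 = 2020 + 84280 = 86300
Overall = 0.2 × 145500 + 0.8 × 86300 = 29100 + 69040 = 98140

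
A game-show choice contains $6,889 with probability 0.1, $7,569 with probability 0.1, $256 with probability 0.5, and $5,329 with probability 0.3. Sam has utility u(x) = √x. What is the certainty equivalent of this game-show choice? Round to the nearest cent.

E[u] = 0.1·√6889 + 0.1·√7569 + 0.5·√256 + 0.3·√5329 = 0.1·83 + 0.1·87 + 0.5·16 + 0.3·73 = 46.9
CE = (46.9)² = 2199.61

$2,199.61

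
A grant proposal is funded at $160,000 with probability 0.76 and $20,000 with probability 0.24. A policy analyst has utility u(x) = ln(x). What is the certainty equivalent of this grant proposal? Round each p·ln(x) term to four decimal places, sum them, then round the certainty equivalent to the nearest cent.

E[u] = 0.76·ln(160000) + 0.24·ln(20000) = 9.1070 + 2.3768 = 11.4838
CE = e^11.4838 ≈ 97129.46

$97,129.46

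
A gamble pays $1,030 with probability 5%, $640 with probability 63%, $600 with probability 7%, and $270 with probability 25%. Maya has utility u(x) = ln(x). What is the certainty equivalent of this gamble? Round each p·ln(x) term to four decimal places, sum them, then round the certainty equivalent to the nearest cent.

E[u] = 0.05·ln(1030) + 0.63·ln(640) + 0.07·ln(600) + 0.25·ln(270) = 0.3469 + 4.0707 + 0.4478 + 1.3996 = 6.2650
CE = e^6.2650 ≈ 525.84

$525.84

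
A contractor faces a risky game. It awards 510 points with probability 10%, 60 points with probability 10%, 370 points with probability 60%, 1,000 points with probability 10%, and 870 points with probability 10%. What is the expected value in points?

EV = 0.1 × 510 + 0.1 × 60 + 0.6 × 370 + 0.1 × 1000 + 0.1 × 870 = 51 + 6 + 222 + 100 + 87 = 466

466 points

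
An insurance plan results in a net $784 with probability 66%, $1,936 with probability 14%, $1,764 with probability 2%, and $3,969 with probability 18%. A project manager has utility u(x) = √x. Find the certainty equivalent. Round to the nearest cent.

E[u] = 0.66·√784 + 0.14·√1936 + 0.02·√1764 + 0.18·√3969 = 0.66·28 + 0.14·44 + 0.02·42 + 0.18·63 = 36.82
CE = (36.82)² = 1355.7124

$1,355.71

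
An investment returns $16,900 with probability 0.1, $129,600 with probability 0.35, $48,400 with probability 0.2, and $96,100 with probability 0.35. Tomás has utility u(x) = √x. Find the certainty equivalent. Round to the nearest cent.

$84,972.25

E[u] = 0.1·√16900 + 0.35·√129600 + 0.2·√48400 + 0.35·√96100 = 0.1·130 + 0.35·360 + 0.2·220 + 0.35·310 = 291.5
CE = (291.5)² = 84972.25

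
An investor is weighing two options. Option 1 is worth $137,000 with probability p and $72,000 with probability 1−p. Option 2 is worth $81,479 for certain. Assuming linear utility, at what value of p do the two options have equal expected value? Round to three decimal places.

p·137000 + (1−p)·72000 = 81479
65000p + 72000 = 81479
p = (81479 − 72000) / 65000

p = 0.146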